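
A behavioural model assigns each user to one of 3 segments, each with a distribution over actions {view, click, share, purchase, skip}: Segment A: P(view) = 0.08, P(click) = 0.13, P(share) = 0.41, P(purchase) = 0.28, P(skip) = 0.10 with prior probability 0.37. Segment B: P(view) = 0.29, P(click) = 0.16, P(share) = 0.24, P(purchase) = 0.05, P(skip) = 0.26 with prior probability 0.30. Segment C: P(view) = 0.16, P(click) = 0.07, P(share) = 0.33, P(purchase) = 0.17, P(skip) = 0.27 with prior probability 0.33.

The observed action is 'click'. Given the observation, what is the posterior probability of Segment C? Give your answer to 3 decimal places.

P(component k | x) = w_k·f_k(x) / marginal(x), where marginal(x) = Σ_j w_j·f_j(x).
Evaluate each component's likelihood at the observed value:
  p_A = P(click | comp) = 0.13
  p_B = P(click | comp) = 0.16
  p_C = P(click | comp) = 0.07
Weight by the priors:
  w_A·p_A = 0.37 × 0.13 = 0.0481
  w_B·p_B = 0.30 × 0.16 = 0.048
  w_C·p_C = 0.33 × 0.07 = 0.0231
Sum: 0.0481 + 0.048 + 0.0231 = 0.1192
So the posterior for Segment C is 0.0231 / 0.1192 ≈ 0.194.

0.194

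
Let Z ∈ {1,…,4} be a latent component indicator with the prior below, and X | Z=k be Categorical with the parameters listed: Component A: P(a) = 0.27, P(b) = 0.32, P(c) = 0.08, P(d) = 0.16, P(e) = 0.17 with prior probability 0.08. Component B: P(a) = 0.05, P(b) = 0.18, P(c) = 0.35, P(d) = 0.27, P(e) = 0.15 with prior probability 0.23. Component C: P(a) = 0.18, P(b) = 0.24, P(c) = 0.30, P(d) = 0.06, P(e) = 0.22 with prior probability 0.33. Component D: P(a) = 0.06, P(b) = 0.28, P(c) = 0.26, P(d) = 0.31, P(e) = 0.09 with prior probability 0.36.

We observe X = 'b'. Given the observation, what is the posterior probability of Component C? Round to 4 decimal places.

By Bayes' theorem, P(k | x) = π_k f_k(x) / Σ_j π_j f_j(x).
Component likelihoods at x = 'b':
  f_A = P(b | comp) = 0.32
  f_B = P(b | comp) = 0.18
  f_C = P(b | comp) = 0.24
  f_D = P(b | comp) = 0.28
Weight by the priors:
  π_A·f_A = 0.08 × 0.32 = 0.0256
  π_B·f_B = 0.23 × 0.18 = 0.0414
  π_C·f_C = 0.33 × 0.24 = 0.0792
  π_D·f_D = 0.36 × 0.28 = 0.1008
Sum: 0.0256 + 0.0414 + 0.0792 + 0.1008 = 0.247
Responsibility of Component C: 0.0792 / 0.247 ≈ 0.3206

0.3206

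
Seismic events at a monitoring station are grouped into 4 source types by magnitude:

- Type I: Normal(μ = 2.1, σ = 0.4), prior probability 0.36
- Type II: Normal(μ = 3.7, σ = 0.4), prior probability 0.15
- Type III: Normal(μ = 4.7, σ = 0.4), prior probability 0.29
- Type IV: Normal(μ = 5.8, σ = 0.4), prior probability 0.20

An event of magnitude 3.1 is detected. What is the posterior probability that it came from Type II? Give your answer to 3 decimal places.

By Bayes' theorem, P(k | x) = π_k f_k(x) / Σ_j π_j f_j(x).
Normal densities:
  p_I = 0.0438208
  p_II = 0.323794
  p_III = 0.000334576
  p_IV = 1.27373e-10
Unnormalised posteriors:
  π_I·p_I = 0.36 × 0.0438208 = 0.0157755
  π_II·p_II = 0.15 × 0.323794 = 0.0485691
  π_III·p_III = 0.29 × 0.000334576 = 9.70269e-05
  π_IV·p_IV = 0.20 × 1.27373e-10 = 2.54747e-11
Denominator: 0.0157755 + 0.0485691 + 9.70269e-05 + 2.54747e-11 = 0.0644416
So the posterior for Type II is 0.0485691 / 0.0644416 ≈ 0.754.

0.754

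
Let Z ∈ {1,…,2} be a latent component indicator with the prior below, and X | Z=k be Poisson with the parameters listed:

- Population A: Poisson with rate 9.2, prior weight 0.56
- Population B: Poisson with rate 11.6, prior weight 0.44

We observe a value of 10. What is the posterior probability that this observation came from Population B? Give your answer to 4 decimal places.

The responsibility of component k is P(Z=k) f_k(x) divided by Σ_j P(Z=j) f_j(x).
Evaluate each component's likelihood at the observed value:
  f_A = e^(−9.2)·9.2^10/10! = 0.12095
  f_B = e^(−11.6)·11.6^10/10! = 0.11143
Multiply by the mixture weights:
  P(Z=A)·f_A = 0.56 × 0.12095 = 0.067732
  P(Z=B)·f_B = 0.44 × 0.11143 = 0.0490291
Denominator: 0.067732 + 0.0490291 = 0.116761
So the posterior for Population B is 0.0490291 / 0.116761 ≈ 0.4199.

0.4199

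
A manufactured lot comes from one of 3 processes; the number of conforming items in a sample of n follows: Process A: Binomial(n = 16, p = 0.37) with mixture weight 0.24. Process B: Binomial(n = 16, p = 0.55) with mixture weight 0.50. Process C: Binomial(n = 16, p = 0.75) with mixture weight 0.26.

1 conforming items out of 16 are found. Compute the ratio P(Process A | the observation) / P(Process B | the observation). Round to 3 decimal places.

50.234

Only the two components matter; the odds are (P(Z=i) f_i(x)) / (P(Z=j) f_j(x)).
Evaluate each component's likelihood at the observed value:
  p_A = 0.00578669
  p_B = 5.5293e-05
  p_C = 1.11759e-08
Odds = (0.24/0.50) × (0.00578669/5.5293e-05) = 0.48 × 104.655 ≈ 50.234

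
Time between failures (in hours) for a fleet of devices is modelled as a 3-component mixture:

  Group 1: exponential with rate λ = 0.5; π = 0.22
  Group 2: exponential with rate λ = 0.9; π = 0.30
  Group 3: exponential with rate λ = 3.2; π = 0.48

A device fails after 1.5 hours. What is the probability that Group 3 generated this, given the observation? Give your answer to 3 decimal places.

The responsibility of component k is π_k f_k(x) divided by Σ_j π_j f_j(x).
Exponential densities:
  L_1 = 0.5·e^(−0.5·1.5) = 0.5·e^(−0.7500) = 0.236183
  L_2 = 0.9·e^(−0.9·1.5) = 0.9·e^(−1.3500) = 0.233316
  L_3 = 3.2·e^(−3.2·1.5) = 3.2·e^(−4.8000) = 0.0263352
Weight by the priors:
  π_1·L_1 = 0.22 × 0.236183 = 0.0519603
  π_2·L_2 = 0.30 × 0.233316 = 0.0699949
  π_3·L_3 = 0.48 × 0.0263352 = 0.0126409
Normaliser: 0.0519603 + 0.0699949 + 0.0126409 = 0.134596
P(Group 3 | data) ≈ 0.094

0.094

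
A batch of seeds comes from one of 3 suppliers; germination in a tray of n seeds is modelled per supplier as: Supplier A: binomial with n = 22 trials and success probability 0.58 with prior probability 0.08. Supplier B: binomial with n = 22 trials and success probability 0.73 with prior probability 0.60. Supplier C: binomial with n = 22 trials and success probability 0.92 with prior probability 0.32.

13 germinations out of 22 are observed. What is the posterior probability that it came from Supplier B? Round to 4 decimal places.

Posterior ∝ prior × likelihood, so P(k | x) ∝ P(Z=k) f_k(x); normalise over all components.
Evaluate each component's likelihood at the observed value:
  p_A = C(22,13)·0.58^13·0.42^9 = 497420·0.000840551·0.000406671 = 0.170032
  p_B = C(22,13)·0.73^13·0.27^9 = 497420·0.0167185·7.6256e-06 = 0.0634153
  p_C = C(22,13)·0.92^13·0.08^9 = 497420·0.338253·1.34218e-10 = 2.25826e-05
Unnormalised posteriors:
  P(Z=A)·p_A = 0.08 × 0.170032 = 0.0136026
  P(Z=B)·p_B = 0.60 × 0.0634153 = 0.0380492
  P(Z=C)·p_C = 0.32 × 2.25826e-05 = 7.22645e-06
Denominator: 0.0136026 + 0.0380492 + 7.22645e-06 = 0.051659
P(Supplier B | data) = 0.0380492 / 0.051659 ≈ 0.7365

0.7365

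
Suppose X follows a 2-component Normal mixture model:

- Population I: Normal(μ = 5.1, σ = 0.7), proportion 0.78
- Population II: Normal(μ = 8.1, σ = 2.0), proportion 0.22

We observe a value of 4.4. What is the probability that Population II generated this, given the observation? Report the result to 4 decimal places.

0.0286

The responsibility of component k is π_k f_k(x) divided by Σ_j π_j f_j(x).
Evaluate each component's likelihood at the observed value:
  f_I = 0.345672
  f_II = 0.0360324
Unnormalised posteriors:
  π_I·f_I = 0.78 × 0.345672 = 0.269625
  π_II·f_II = 0.22 × 0.0360324 = 0.00792714
Normaliser: 0.269625 + 0.00792714 = 0.277552
P(Population II | 4.4) = 0.00792714 / 0.277552 ≈ 0.0286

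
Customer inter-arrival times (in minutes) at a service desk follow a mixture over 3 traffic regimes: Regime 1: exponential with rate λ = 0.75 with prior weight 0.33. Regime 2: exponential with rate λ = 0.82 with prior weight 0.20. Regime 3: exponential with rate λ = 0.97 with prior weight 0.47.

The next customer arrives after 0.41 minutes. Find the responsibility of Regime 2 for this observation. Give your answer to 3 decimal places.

0.194

Apply Bayes' rule: the posterior for each component is proportional to its prior times its likelihood at x.
Evaluate each component's likelihood at the observed value:
  L_1 = 0.75·e^(−0.75·0.41) = 0.75·e^(−0.3075) = 0.551462
  L_2 = 0.82·e^(−0.82·0.41) = 0.82·e^(−0.3362) = 0.585874
  L_3 = 0.97·e^(−0.97·0.41) = 0.97·e^(−0.3977) = 0.651708
Unnormalised posteriors:
  w_1·L_1 = 0.33 × 0.551462 = 0.181983
  w_2·L_2 = 0.20 × 0.585874 = 0.117175
  w_3·L_3 = 0.47 × 0.651708 = 0.306303
Evidence: 0.181983 + 0.117175 + 0.306303 = 0.60546
So the posterior for Regime 2 is 0.117175 / 0.60546 ≈ 0.194.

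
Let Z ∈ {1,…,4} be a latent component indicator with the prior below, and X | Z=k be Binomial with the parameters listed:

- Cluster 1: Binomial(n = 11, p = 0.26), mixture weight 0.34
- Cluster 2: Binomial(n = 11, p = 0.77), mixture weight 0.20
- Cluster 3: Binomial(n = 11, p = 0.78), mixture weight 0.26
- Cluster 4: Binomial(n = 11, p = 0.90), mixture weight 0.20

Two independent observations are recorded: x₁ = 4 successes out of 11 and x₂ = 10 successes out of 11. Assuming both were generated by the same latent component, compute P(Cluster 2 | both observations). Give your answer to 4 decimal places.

By Bayes' theorem, P(k | x) = P(Z=k) f_k(x) / Σ_j P(Z=j) f_j(x).
Since both observations come from the same component, the likelihood for component k is f_k(x₁)·f_k(x₂).
  p_1 = [0.183244] × [1.1491e-05] = 2.10566e-06
  p_2 = [0.00394977] × [0.185365] = 0.000732149
  p_3 = [0.00304685] × [0.201726] = 0.000614628
  p_4 = [2.16513e-05] × [0.383546] = 8.30428e-06
Weight by the priors:
  P(Z=1)·p_1 = 0.34 × 2.10566e-06 = 7.15923e-07
  P(Z=2)·p_2 = 0.20 × 0.000732149 = 0.00014643
  P(Z=3)·p_3 = 0.26 × 0.000614628 = 0.000159803
  P(Z=4)·p_4 = 0.20 × 8.30428e-06 = 1.66086e-06
Evidence: 7.15923e-07 + 0.00014643 + 0.000159803 + 1.66086e-06 = 0.00030861
Responsibility of Cluster 2: 0.00014643 / 0.00030861 ≈ 0.4745

0.4745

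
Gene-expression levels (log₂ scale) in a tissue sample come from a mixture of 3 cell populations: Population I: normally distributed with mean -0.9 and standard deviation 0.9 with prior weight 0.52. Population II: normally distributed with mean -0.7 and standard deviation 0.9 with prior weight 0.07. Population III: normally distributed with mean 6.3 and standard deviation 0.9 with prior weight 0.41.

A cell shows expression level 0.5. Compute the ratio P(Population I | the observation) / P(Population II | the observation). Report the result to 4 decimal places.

5.3889

Only the two components matter; the odds are (π_i f_i(x)) / (π_j f_j(x)).
Evaluate each component's likelihood at the observed value:
  f_I = 0.132198
  f_II = 0.182233
  f_III = 4.24967e-10
0.068743 / 0.0127563 ≈ 5.3889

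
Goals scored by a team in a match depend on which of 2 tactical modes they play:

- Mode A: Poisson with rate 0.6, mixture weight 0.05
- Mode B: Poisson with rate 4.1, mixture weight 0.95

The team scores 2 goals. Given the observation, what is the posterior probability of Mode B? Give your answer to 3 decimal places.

0.964

By Bayes' theorem, P(k | x) = π_k f_k(x) / Σ_j π_j f_j(x).
Evaluate each component's likelihood at the observed value:
  L_A = e^(−0.6)·0.6^2/2! = 0.0987861
  L_B = e^(−4.1)·4.1^2/2! = 0.139293
Unnormalised posteriors:
  π_A·L_A = 0.05 × 0.0987861 = 0.0049393
  π_B·L_B = 0.95 × 0.139293 = 0.132329
Evidence: 0.0049393 + 0.132329 = 0.137268
P(Mode B | the observation) = 0.132329 / 0.137268 ≈ 0.964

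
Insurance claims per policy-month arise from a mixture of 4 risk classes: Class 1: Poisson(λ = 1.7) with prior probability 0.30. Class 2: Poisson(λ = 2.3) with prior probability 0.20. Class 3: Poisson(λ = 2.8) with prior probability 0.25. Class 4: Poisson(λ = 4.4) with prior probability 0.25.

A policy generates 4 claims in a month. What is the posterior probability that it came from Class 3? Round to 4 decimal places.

0.3011

Posterior ∝ prior × likelihood, so P(k | x) ∝ π_k f_k(x); normalise over all components.
Component likelihoods at x = 4 claims:
  p_1 = e^(−1.7)·1.7^4/4! = 0.0635746
  p_2 = e^(−2.3)·2.3^4/4! = 0.116902
  p_3 = e^(−2.8)·2.8^4/4! = 0.155739
  p_4 = e^(−4.4)·4.4^4/4! = 0.191736
Prior × likelihood for each component:
  π_1·p_1 = 0.30 × 0.0635746 = 0.0190724
  π_2·p_2 = 0.20 × 0.116902 = 0.0233804
  π_3·p_3 = 0.25 × 0.155739 = 0.0389347
  π_4·p_4 = 0.25 × 0.191736 = 0.047934
Evidence: 0.0190724 + 0.0233804 + 0.0389347 + 0.047934 = 0.129321
P(Class 3 | x) = 0.0389347 / 0.129321 ≈ 0.3011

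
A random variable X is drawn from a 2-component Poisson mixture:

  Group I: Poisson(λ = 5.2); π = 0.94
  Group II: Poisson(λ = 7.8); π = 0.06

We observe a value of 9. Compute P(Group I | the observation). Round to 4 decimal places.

The responsibility of component k is π_k f_k(x) divided by Σ_j π_j f_j(x).
Evaluate each component's likelihood at the observed value:
  L_I = 0.0422606
  L_II = 0.120668
Multiply by the mixture weights:
  π_I·L_I = 0.94 × 0.0422606 = 0.039725
  π_II·L_II = 0.06 × 0.120668 = 0.00724007
Denominator: 0.039725 + 0.00724007 = 0.046965
So the posterior for Group I is 0.039725 / 0.046965 ≈ 0.8458.

0.8458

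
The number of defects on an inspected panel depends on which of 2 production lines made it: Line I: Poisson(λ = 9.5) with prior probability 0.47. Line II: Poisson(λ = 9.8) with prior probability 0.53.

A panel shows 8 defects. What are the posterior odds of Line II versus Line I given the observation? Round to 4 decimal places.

1.0713

The posterior odds equal the prior odds times the likelihood ratio: (w_i/w_j)·(f_i(x)/f_j(x)).
Evaluate each component's likelihood at the observed value:
  L_I = e^(−9.5)·9.5^8/8! = 0.12316
  L_II = e^(−9.8)·9.8^8/8! = 0.117004
0.0620123 / 0.0578853 ≈ 1.0713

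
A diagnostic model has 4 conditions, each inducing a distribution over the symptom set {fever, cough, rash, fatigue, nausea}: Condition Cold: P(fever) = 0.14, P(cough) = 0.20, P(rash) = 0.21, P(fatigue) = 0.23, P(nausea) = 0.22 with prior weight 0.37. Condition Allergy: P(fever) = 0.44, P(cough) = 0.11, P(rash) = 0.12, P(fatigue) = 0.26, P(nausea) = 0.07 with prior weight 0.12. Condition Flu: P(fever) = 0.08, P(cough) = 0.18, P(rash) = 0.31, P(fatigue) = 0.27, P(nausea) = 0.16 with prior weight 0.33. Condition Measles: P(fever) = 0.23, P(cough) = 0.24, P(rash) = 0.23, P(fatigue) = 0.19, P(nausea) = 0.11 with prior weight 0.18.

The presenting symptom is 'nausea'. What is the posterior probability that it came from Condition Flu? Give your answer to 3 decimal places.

Apply Bayes' rule: the posterior for each component is proportional to its prior times its likelihood at x.
Categorical probabilities:
  L_Cold = P(nausea | comp) = 0.22
  L_Allergy = P(nausea | comp) = 0.07
  L_Flu = P(nausea | comp) = 0.16
  L_Measles = P(nausea | comp) = 0.11
Prior × likelihood for each component:
  w_Cold·L_Cold = 0.37 × 0.22 = 0.0814
  w_Allergy·L_Allergy = 0.12 × 0.07 = 0.0084
  w_Flu·L_Flu = 0.33 × 0.16 = 0.0528
  w_Measles·L_Measles = 0.18 × 0.11 = 0.0198
Denominator: 0.0814 + 0.0084 + 0.0528 + 0.0198 = 0.1624
P(Condition Flu | 'nausea') = 0.0528 / 0.1624 ≈ 0.325

0.325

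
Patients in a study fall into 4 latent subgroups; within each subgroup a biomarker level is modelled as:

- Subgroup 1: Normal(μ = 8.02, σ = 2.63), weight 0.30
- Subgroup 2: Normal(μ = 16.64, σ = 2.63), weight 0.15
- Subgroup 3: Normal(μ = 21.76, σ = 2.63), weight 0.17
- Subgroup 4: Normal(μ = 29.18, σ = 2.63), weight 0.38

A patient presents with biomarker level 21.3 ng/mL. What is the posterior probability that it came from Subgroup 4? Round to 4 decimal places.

Posterior ∝ prior × likelihood, so P(k | x) ∝ P(Z=k) f_k(x); normalise over all components.
Evaluate each component's likelihood at the observed value:
  L_1 = 4.40969e-07
  L_2 = 0.0315661
  L_3 = 0.149387
  L_4 = 0.00170443
Prior × likelihood for each component:
  P(Z=1)·L_1 = 0.30 × 4.40969e-07 = 1.32291e-07
  P(Z=2)·L_2 = 0.15 × 0.0315661 = 0.00473491
  P(Z=3)·L_3 = 0.17 × 0.149387 = 0.0253957
  P(Z=4)·L_4 = 0.38 × 0.00170443 = 0.000647685
Denominator: 1.32291e-07 + 0.00473491 + 0.0253957 + 0.000647685 = 0.0307784
So the posterior for Subgroup 4 is 0.000647685 / 0.0307784 ≈ 0.0210.

0.0210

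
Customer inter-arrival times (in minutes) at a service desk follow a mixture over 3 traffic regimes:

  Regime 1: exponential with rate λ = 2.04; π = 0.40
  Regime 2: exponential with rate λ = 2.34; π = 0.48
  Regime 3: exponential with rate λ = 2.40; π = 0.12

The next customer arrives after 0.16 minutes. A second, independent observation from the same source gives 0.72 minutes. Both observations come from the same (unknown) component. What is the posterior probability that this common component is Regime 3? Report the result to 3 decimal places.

Posterior ∝ prior × likelihood, so P(k | x) ∝ w_k f_k(x); normalise over all components.
Since both observations come from the same component, the likelihood for component k is f_k(x₁)·f_k(x₂).
  L_1 = [2.04·e^(−2.04·0.16) = 2.04·e^(−0.3264) = 1.47189] × [0.469611] = 0.691218
  L_2 = [2.34·e^(−2.34·0.16) = 2.34·e^(−0.3744) = 1.60922] × [0.434027] = 0.698445
  L_3 = [2.40·e^(−2.40·0.16) = 2.40·e^(−0.3840) = 1.63472] × [0.426334] = 0.696935
Unnormalised posteriors:
  w_1·L_1 = 0.40 × 0.691218 = 0.276487
  w_2·L_2 = 0.48 × 0.698445 = 0.335254
  w_3·L_3 = 0.12 × 0.696935 = 0.0836323
Normaliser: 0.276487 + 0.335254 + 0.0836323 = 0.695373
So the posterior for Regime 3 is 0.0836323 / 0.695373 ≈ 0.120.

0.120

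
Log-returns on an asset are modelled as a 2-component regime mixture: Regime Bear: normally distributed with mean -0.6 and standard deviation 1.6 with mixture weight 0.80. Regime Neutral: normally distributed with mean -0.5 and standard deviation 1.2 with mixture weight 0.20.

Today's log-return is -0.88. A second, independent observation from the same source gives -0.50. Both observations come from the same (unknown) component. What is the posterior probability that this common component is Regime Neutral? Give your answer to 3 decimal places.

Apply Bayes' rule: the posterior for each component is proportional to its prior times its likelihood at x.
Since both observations come from the same component, the likelihood for component k is f_k(x₁)·f_k(x₂).
  p_Bear = [(1/(1.6·√(2π)))·exp(−(-0.88−-0.6)²/(2·1.6²)) = 0.249339·exp(-0.01531) = 0.24555] × [0.248852] = 0.0611057
  p_Neutral = [(1/(1.2·√(2π)))·exp(−(-0.88−-0.5)²/(2·1.2²)) = 0.332452·exp(-0.05014) = 0.316194] × [0.332452] = 0.105119
Multiply by the mixture weights:
  P(Z=Bear)·p_Bear = 0.80 × 0.0611057 = 0.0488846
  P(Z=Neutral)·p_Neutral = 0.20 × 0.105119 = 0.0210239
Marginal: 0.0488846 + 0.0210239 = 0.0699084
P(Regime Neutral | x₁,x₂) = 0.0210239 / 0.0699084 ≈ 0.301

0.301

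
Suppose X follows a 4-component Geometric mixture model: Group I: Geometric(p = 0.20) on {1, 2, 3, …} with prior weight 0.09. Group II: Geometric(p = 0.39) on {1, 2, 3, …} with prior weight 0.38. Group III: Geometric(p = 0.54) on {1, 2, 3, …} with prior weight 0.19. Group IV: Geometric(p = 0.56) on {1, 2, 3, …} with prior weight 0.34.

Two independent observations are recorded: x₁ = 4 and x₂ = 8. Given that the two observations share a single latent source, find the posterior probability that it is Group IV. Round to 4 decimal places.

By Bayes' theorem, P(k | x) = π_k f_k(x) / Σ_j π_j f_j(x).
Since both observations come from the same component, the likelihood for component k is f_k(x₁)·f_k(x₂).
  f_I = [0.20·(1−0.20)^3 = 0.20·0.512 = 0.1024] × [0.041943] = 0.00429497
  f_II = [0.39·(1−0.39)^3 = 0.39·0.226981 = 0.0885226] × [0.0122567] = 0.00108499
  f_III = [0.54·(1−0.54)^3 = 0.54·0.097336 = 0.0525614] × [0.00235342] = 0.000123699
  f_IV = [0.56·(1−0.56)^3 = 0.56·0.085184 = 0.047703] × [0.00178796] = 8.52909e-05
Prior × likelihood for each component:
  π_I·f_I = 0.09 × 0.00429497 = 0.000386547
  π_II·f_II = 0.38 × 0.00108499 = 0.000412298
  π_III·f_III = 0.19 × 0.000123699 = 2.35028e-05
  π_IV·f_IV = 0.34 × 8.52909e-05 = 2.89989e-05
Evidence: 0.000386547 + 0.000412298 + 2.35028e-05 + 2.89989e-05 = 0.000851347
P(Group IV | x) = 2.89989e-05 / 0.000851347 ≈ 0.0341

0.0341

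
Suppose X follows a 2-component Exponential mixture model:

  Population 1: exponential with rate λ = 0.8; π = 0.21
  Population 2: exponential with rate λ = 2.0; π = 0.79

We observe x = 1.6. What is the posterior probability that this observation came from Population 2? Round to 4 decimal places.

The responsibility of component k is w_k f_k(x) divided by Σ_j w_j f_j(x).
Exponential densities:
  L_1 = 0.8·e^(−0.8·1.6) = 0.8·e^(−1.2800) = 0.22243
  L_2 = 2.0·e^(−2.0·1.6) = 2.0·e^(−3.2000) = 0.0815244
Weight by the priors:
  w_1·L_1 = 0.21 × 0.22243 = 0.0467103
  w_2·L_2 = 0.79 × 0.0815244 = 0.0644043
Normaliser: 0.0467103 + 0.0644043 = 0.111115
So the posterior for Population 2 is 0.0644043 / 0.111115 ≈ 0.5796.

0.5796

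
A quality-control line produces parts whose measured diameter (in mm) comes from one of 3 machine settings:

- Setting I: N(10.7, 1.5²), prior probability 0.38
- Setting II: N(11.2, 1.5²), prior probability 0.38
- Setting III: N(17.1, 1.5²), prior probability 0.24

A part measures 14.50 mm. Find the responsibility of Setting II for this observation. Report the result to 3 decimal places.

Apply Bayes' rule: the posterior for each component is proportional to its prior times its likelihood at x.
Normal densities:
  p_I = 0.0107452
  p_II = 0.0236497
  p_III = 0.0592123
Unnormalised posteriors:
  w_I·p_I = 0.38 × 0.0107452 = 0.00408319
  w_II·p_II = 0.38 × 0.0236497 = 0.0089869
  w_III·p_III = 0.24 × 0.0592123 = 0.014211
Sum: 0.00408319 + 0.0089869 + 0.014211 = 0.027281
Responsibility of Setting II: 0.0089869 / 0.027281 ≈ 0.329

0.329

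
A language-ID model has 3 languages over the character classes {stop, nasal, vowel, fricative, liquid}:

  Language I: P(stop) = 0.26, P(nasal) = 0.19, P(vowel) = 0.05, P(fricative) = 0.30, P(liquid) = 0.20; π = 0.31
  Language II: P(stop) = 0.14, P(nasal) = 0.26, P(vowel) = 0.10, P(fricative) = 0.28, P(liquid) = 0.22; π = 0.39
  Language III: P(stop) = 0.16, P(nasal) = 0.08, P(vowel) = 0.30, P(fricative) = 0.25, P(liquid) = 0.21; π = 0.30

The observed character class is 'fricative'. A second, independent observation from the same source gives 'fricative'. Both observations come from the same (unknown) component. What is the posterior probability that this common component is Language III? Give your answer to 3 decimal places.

Apply Bayes' rule: the posterior for each component is proportional to its prior times its likelihood at x.
Since both observations come from the same component, the likelihood for component k is f_k(x₁)·f_k(x₂).
  f_I = [0.3] × [0.3] = 0.09
  f_II = [0.28] × [0.28] = 0.0784
  f_III = [0.25] × [0.25] = 0.0625
Multiply by the mixture weights:
  w_I·f_I = 0.31 × 0.09 = 0.0279
  w_II·f_II = 0.39 × 0.0784 = 0.030576
  w_III·f_III = 0.30 × 0.0625 = 0.01875
Sum: 0.0279 + 0.030576 + 0.01875 = 0.077226
Responsibility of Language III: 0.01875 / 0.077226 ≈ 0.243

0.243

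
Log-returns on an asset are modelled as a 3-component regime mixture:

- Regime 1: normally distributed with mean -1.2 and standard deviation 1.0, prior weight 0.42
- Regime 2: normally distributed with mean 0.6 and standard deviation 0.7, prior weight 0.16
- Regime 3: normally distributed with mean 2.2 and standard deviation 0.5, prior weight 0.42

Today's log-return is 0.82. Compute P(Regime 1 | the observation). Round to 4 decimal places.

0.1878

The responsibility of component k is w_k f_k(x) divided by Σ_j w_j f_j(x).
Component likelihoods at x = 0.82:
  p_1 = 0.0518636
  p_2 = 0.542454
  p_3 = 0.0176929
Weight by the priors:
  w_1·p_1 = 0.42 × 0.0518636 = 0.0217827
  w_2·p_2 = 0.16 × 0.542454 = 0.0867927
  w_3·p_3 = 0.42 × 0.0176929 = 0.00743102
Normaliser: 0.0217827 + 0.0867927 + 0.00743102 = 0.116006
P(Regime 1 | data) ≈ 0.1878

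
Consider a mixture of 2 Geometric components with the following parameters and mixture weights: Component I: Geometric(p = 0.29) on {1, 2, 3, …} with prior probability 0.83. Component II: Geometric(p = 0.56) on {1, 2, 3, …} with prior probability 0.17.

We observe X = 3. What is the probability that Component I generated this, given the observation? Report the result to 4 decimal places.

By Bayes' theorem, P(k | x) = P(Z=k) f_k(x) / Σ_j P(Z=j) f_j(x).
Geometric probabilities:
  L_I = 0.29·(1−0.29)^2 = 0.29·0.5041 = 0.146189
  L_II = 0.56·(1−0.56)^2 = 0.56·0.1936 = 0.108416
Prior × likelihood for each component:
  P(Z=I)·L_I = 0.83 × 0.146189 = 0.121337
  P(Z=II)·L_II = 0.17 × 0.108416 = 0.0184307
Evidence: 0.121337 + 0.0184307 = 0.139768
P(Component I | the observation) = 0.121337 / 0.139768 ≈ 0.8681

0.8681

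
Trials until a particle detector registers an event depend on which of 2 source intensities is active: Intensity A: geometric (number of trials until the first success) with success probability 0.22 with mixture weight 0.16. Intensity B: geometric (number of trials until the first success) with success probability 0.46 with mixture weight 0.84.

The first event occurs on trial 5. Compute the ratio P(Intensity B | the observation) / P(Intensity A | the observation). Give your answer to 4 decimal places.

2.5217

Since P(k|x) ∝ w_k f_k(x), the posterior odds are w_i f_i(x) / (w_j f_j(x)).
Component likelihoods at x = 5:
  f_A = 0.0814331
  f_B = 0.0391141
0.0328558 / 0.0130293 ≈ 2.5217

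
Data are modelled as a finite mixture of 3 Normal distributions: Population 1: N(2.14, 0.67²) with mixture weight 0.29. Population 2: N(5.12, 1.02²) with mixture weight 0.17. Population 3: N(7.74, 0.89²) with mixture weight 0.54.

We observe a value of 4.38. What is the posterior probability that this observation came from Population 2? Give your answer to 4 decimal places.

0.9838

The responsibility of component k is w_k f_k(x) divided by Σ_j w_j f_j(x).
Component likelihoods at x = 4.38:
  L_1 = 0.0022267
  L_2 = 0.30062
  L_3 = 0.000360226
Prior × likelihood for each component:
  w_1·L_1 = 0.29 × 0.0022267 = 0.000645744
  w_2·L_2 = 0.17 × 0.30062 = 0.0511054
  w_3·L_3 = 0.54 × 0.000360226 = 0.000194522
Evidence: 0.000645744 + 0.0511054 + 0.000194522 = 0.0519456
Responsibility of Population 2: 0.0511054 / 0.0519456 ≈ 0.9838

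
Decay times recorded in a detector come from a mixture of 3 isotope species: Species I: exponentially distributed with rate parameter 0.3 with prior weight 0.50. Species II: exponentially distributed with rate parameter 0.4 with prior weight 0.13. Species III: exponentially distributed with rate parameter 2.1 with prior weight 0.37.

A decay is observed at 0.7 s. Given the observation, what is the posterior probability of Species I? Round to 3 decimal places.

Apply Bayes' rule: the posterior for each component is proportional to its prior times its likelihood at x.
Exponential densities:
  p_I = 0.243175
  p_II = 0.302313
  p_III = 0.482844
Unnormalised posteriors:
  w_I·p_I = 0.50 × 0.243175 = 0.121588
  w_II·p_II = 0.13 × 0.302313 = 0.0393008
  w_III·p_III = 0.37 × 0.482844 = 0.178652
Marginal: 0.121588 + 0.0393008 + 0.178652 = 0.33954
P(Species I | x) = 0.121588 / 0.33954 ≈ 0.358

0.358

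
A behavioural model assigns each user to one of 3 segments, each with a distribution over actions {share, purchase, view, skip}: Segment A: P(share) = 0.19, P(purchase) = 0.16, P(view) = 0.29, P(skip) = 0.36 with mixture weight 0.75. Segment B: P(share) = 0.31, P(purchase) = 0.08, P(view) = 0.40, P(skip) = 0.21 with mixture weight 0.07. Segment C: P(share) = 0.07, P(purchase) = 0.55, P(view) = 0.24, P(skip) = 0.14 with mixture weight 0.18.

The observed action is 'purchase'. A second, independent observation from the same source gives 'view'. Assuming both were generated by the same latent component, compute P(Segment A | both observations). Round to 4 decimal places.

0.5724

Posterior ∝ prior × likelihood, so P(k | x) ∝ w_k f_k(x); normalise over all components.
Since both observations come from the same component, the likelihood for component k is f_k(x₁)·f_k(x₂).
  f_A = [P(purchase | comp) = 0.16] × [0.29] = 0.0464
  f_B = [P(purchase | comp) = 0.08] × [0.4] = 0.032
  f_C = [P(purchase | comp) = 0.55] × [0.24] = 0.132
Unnormalised posteriors:
  w_A·f_A = 0.75 × 0.0464 = 0.0348
  w_B·f_B = 0.07 × 0.032 = 0.00224
  w_C·f_C = 0.18 × 0.132 = 0.02376
Evidence: 0.0348 + 0.00224 + 0.02376 = 0.0608
P(Segment A | data) = 0.0348 / 0.0608 ≈ 0.5724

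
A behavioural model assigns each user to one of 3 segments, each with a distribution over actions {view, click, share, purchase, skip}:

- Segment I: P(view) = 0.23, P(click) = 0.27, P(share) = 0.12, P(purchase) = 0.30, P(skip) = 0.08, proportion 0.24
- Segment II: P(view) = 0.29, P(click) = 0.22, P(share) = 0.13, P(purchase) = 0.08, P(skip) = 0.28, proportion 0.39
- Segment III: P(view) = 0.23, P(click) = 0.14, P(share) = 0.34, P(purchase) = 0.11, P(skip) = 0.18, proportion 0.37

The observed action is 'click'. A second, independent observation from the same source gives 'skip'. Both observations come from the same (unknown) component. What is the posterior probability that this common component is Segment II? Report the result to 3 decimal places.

0.623

Posterior ∝ prior × likelihood, so P(k | x) ∝ π_k f_k(x); normalise over all components.
Since both observations come from the same component, the likelihood for component k is f_k(x₁)·f_k(x₂).
  L_I = [0.27] × [0.08] = 0.0216
  L_II = [0.22] × [0.28] = 0.0616
  L_III = [0.14] × [0.18] = 0.0252
Prior × likelihood for each component:
  π_I·L_I = 0.24 × 0.0216 = 0.005184
  π_II·L_II = 0.39 × 0.0616 = 0.024024
  π_III·L_III = 0.37 × 0.0252 = 0.009324
Sum: 0.005184 + 0.024024 + 0.009324 = 0.038532
Responsibility of Segment II: 0.024024 / 0.038532 ≈ 0.623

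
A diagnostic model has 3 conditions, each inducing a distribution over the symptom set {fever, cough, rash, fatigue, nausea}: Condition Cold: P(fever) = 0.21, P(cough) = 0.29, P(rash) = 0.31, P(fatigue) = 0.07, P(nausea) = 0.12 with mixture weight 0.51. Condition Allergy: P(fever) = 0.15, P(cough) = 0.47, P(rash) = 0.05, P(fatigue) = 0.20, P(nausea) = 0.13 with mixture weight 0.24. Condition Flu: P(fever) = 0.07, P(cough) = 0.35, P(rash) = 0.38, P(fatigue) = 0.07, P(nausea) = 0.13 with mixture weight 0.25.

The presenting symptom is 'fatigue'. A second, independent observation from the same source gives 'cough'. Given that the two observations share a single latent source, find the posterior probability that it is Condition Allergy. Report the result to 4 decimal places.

Posterior ∝ prior × likelihood, so P(k | x) ∝ P(Z=k) f_k(x); normalise over all components.
Since both observations come from the same component, the likelihood for component k is f_k(x₁)·f_k(x₂).
  p_Cold = [0.07] × [0.29] = 0.0203
  p_Allergy = [0.2] × [0.47] = 0.094
  p_Flu = [0.07] × [0.35] = 0.0245
Multiply by the mixture weights:
  P(Z=Cold)·p_Cold = 0.51 × 0.0203 = 0.010353
  P(Z=Allergy)·p_Allergy = 0.24 × 0.094 = 0.02256
  P(Z=Flu)·p_Flu = 0.25 × 0.0245 = 0.006125
Denominator: 0.010353 + 0.02256 + 0.006125 = 0.039038
P(Condition Allergy | x₁, x₂) ≈ 0.5779

0.5779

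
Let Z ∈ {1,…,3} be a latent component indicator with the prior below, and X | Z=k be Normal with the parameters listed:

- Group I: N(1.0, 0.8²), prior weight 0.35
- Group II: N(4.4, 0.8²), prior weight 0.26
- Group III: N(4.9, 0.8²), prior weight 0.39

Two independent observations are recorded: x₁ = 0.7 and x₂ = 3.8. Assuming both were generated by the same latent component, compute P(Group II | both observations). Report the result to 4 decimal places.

0.0062

P(component k | x) = P(Z=k)·f_k(x) / marginal(x), where marginal(x) = Σ_j P(Z=j)·f_j(x).
Since both observations come from the same component, the likelihood for component k is f_k(x₁)·f_k(x₂).
  f_I = [(1/(0.8·√(2π)))·exp(−(0.7−1.0)²/(2·0.8²)) = 0.498678·exp(-0.07031) = 0.464819] × [0.00109085] = 0.000507049
  f_II = [(1/(0.8·√(2π)))·exp(−(0.7−4.4)²/(2·0.8²)) = 0.498678·exp(-10.69531) = 1.12955e-05] × [0.376422] = 4.25187e-06
  f_III = [(1/(0.8·√(2π)))·exp(−(0.7−4.9)²/(2·0.8²)) = 0.498678·exp(-13.78125) = 5.16059e-07] × [0.193765] = 9.99943e-08
Prior × likelihood for each component:
  P(Z=I)·f_I = 0.35 × 0.000507049 = 0.000177467
  P(Z=II)·f_II = 0.26 × 4.25187e-06 = 1.10549e-06
  P(Z=III)·f_III = 0.39 × 9.99943e-08 = 3.89978e-08
Marginal: 0.000177467 + 1.10549e-06 + 3.89978e-08 = 0.000178612
Responsibility of Group II: 1.10549e-06 / 0.000178612 ≈ 0.0062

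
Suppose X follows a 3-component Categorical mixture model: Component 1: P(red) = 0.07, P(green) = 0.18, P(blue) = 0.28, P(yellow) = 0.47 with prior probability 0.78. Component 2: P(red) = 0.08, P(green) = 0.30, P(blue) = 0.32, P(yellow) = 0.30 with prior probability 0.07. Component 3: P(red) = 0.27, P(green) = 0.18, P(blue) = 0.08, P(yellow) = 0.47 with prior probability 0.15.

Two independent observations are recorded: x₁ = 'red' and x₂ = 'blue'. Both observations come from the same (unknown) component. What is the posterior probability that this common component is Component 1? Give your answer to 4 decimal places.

Apply Bayes' rule: the posterior for each component is proportional to its prior times its likelihood at x.
Since both observations come from the same component, the likelihood for component k is f_k(x₁)·f_k(x₂).
  p_1 = [P(red | comp) = 0.07] × [0.28] = 0.0196
  p_2 = [P(red | comp) = 0.08] × [0.32] = 0.0256
  p_3 = [P(red | comp) = 0.27] × [0.08] = 0.0216
Prior × likelihood for each component:
  P(Z=1)·p_1 = 0.78 × 0.0196 = 0.015288
  P(Z=2)·p_2 = 0.07 × 0.0256 = 0.001792
  P(Z=3)·p_3 = 0.15 × 0.0216 = 0.00324
Evidence: 0.015288 + 0.001792 + 0.00324 = 0.02032
So the posterior for Component 1 is 0.015288 / 0.02032 ≈ 0.7524.

0.7524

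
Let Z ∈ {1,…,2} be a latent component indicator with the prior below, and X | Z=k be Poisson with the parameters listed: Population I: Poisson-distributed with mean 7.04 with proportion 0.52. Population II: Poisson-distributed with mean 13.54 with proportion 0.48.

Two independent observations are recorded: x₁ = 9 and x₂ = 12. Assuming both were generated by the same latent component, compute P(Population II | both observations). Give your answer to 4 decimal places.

0.6581

P(component k | x) = P(Z=k)·f_k(x) / marginal(x), where marginal(x) = Σ_j P(Z=j)·f_j(x).
Since both observations come from the same component, the likelihood for component k is f_k(x₁)·f_k(x₂).
  L_I = [e^(−7.04)·7.04^9/9! = 0.102555] × [0.0271083] = 0.00278009
  L_II = [e^(−13.54)·13.54^9/9! = 0.055521] × [0.104409] = 0.00579692
Prior × likelihood for each component:
  P(Z=I)·L_I = 0.52 × 0.00278009 = 0.00144565
  P(Z=II)·L_II = 0.48 × 0.00579692 = 0.00278252
Denominator: 0.00144565 + 0.00278252 = 0.00422817
P(Population II | data) ≈ 0.6581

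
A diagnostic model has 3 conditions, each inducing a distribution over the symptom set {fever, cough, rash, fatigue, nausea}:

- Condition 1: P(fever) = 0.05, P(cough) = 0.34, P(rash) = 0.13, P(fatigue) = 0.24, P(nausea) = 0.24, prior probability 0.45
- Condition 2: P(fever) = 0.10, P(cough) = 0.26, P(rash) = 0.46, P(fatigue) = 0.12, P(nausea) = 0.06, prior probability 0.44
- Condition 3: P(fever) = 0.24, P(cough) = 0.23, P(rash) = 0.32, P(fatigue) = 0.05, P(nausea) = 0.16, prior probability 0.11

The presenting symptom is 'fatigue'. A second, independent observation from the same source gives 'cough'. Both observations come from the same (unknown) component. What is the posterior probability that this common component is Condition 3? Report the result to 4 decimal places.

P(component k | x) = w_k·f_k(x) / marginal(x), where marginal(x) = Σ_j w_j·f_j(x).
Since both observations come from the same component, the likelihood for component k is f_k(x₁)·f_k(x₂).
  f_1 = [0.24] × [0.34] = 0.0816
  f_2 = [0.12] × [0.26] = 0.0312
  f_3 = [0.05] × [0.23] = 0.0115
Weight by the priors:
  w_1·f_1 = 0.45 × 0.0816 = 0.03672
  w_2·f_2 = 0.44 × 0.0312 = 0.013728
  w_3·f_3 = 0.11 × 0.0115 = 0.001265
Evidence: 0.03672 + 0.013728 + 0.001265 = 0.051713
P(Condition 3 | x) = 0.001265 / 0.051713 ≈ 0.0245

0.0245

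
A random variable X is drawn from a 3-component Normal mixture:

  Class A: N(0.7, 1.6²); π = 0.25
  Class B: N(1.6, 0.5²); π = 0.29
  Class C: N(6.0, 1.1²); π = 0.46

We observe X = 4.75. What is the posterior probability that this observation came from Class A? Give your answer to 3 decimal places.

Apply Bayes' rule: the posterior for each component is proportional to its prior times its likelihood at x.
Normal densities:
  f_A = 0.0101269
  f_B = 1.92029e-09
  f_C = 0.190156
Unnormalised posteriors:
  w_A·f_A = 0.25 × 0.0101269 = 0.00253174
  w_B·f_B = 0.29 × 1.92029e-09 = 5.56883e-10
  w_C·f_C = 0.46 × 0.190156 = 0.0874718
Evidence: 0.00253174 + 5.56883e-10 + 0.0874718 = 0.0900036
So the posterior for Class A is 0.00253174 / 0.0900036 ≈ 0.028.

0.028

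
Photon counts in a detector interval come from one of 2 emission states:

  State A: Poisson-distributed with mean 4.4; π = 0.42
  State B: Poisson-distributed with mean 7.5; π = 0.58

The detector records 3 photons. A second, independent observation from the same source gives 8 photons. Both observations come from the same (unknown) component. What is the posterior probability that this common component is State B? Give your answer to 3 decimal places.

0.497

By Bayes' theorem, P(k | x) = w_k f_k(x) / Σ_j w_j f_j(x).
Since both observations come from the same component, the likelihood for component k is f_k(x₁)·f_k(x₂).
  f_A = [e^(−4.4)·4.4^3/3! = 0.174305] × [0.0427765] = 0.00745618
  f_B = [e^(−7.5)·7.5^3/3! = 0.0388887] × [0.137329] = 0.00534054
Unnormalised posteriors:
  w_A·f_A = 0.42 × 0.00745618 = 0.00313159
  w_B·f_B = 0.58 × 0.00534054 = 0.00309751
Sum: 0.00313159 + 0.00309751 = 0.00622911
P(State B | x) = 0.00309751 / 0.00622911 ≈ 0.497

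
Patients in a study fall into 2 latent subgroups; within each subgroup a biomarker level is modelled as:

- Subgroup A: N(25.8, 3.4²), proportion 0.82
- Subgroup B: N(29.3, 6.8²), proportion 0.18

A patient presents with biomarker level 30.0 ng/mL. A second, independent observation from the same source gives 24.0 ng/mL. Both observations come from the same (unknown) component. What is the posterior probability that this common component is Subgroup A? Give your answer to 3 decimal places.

The responsibility of component k is π_k f_k(x) divided by Σ_j π_j f_j(x).
Since both observations come from the same component, the likelihood for component k is f_k(x₁)·f_k(x₂).
  p_A = [(1/(3.4·√(2π)))·exp(−(30.0−25.8)²/(2·3.4²)) = 0.117336·exp(-0.76298) = 0.054711] × [0.101993] = 0.00558014
  p_B = [(1/(6.8·√(2π)))·exp(−(30.0−29.3)²/(2·6.8²)) = 0.058668·exp(-0.00530) = 0.058358] × [0.0433] = 0.0025269
Weight by the priors:
  π_A·p_A = 0.82 × 0.00558014 = 0.00457571
  π_B·p_B = 0.18 × 0.0025269 = 0.000454842
Normaliser: 0.00457571 + 0.000454842 = 0.00503055
Responsibility of Subgroup A: 0.00457571 / 0.00503055 ≈ 0.910

0.910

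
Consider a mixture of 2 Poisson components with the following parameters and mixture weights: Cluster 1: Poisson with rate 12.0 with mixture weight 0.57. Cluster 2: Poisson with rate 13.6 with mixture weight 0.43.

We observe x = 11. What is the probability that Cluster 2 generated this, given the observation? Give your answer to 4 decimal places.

Apply Bayes' rule: the posterior for each component is proportional to its prior times its likelihood at x.
Evaluate each component's likelihood at the observed value:
  f_1 = e^(−12.0)·12.0^11/11! = 0.114368
  f_2 = e^(−13.6)·13.6^11/11! = 0.0914887
Prior × likelihood for each component:
  π_1·f_1 = 0.57 × 0.114368 = 0.0651897
  π_2·f_2 = 0.43 × 0.0914887 = 0.0393401
Denominator: 0.0651897 + 0.0393401 = 0.10453
Responsibility of Cluster 2: 0.0393401 / 0.10453 ≈ 0.3764

0.3764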